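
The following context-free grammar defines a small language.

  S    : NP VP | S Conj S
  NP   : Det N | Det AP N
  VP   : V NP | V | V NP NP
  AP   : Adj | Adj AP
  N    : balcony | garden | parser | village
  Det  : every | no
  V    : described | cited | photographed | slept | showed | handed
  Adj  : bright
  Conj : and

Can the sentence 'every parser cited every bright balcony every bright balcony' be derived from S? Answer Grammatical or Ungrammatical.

Grammatical

S
  NP
    Det: every
    N: parser
  VP
    V: cited
    NP
      Det: every
      AP
        Adj: bright
      N: balcony
    NP
      Det: every
      AP
        Adj: bright
      N: balcony
Every word is introduced by a lexical rule and the phrasal rules combine the resulting categories into a single S.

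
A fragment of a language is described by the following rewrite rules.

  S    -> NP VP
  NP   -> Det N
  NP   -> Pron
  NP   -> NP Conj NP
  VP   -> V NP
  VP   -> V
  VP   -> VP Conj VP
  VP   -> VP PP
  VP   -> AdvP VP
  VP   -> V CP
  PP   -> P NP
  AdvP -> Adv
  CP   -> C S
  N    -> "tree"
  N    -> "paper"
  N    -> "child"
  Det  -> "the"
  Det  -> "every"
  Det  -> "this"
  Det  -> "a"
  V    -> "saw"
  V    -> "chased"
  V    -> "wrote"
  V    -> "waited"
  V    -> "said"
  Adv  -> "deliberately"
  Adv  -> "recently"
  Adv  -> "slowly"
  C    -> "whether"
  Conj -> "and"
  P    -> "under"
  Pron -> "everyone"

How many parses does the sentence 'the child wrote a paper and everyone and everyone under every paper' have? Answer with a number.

The two bracketings:
[S [NP [Det the] [N child]] [VP [VP [V wrote] [NP [NP [Det a] [N paper]] [Conj and] [NP [NP [Pron everyone]] [Conj and] [NP [Pron everyone]]]]] [PP [P under] [NP [Det every] [N paper]]]]]
[S [NP [Det the] [N child]] [VP [VP [V wrote] [NP [NP [NP [Det a] [N paper]] [Conj and] [NP [Pron everyone]]] [Conj and] [NP [Pron everyone]]]] [PP [P under] [NP [Det every] [N paper]]]]]
The trees differ in how a recursive rule is bracketed over the same span.

2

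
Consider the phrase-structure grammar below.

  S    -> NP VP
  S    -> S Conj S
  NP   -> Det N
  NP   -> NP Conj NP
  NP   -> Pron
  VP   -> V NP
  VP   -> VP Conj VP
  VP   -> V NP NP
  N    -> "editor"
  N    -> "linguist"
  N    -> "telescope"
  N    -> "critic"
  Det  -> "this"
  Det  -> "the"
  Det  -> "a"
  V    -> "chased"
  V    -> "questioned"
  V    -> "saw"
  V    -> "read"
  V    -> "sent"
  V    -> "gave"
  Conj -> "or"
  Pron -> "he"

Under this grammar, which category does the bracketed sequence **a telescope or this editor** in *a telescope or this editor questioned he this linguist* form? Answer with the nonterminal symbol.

S
  NP
    NP
      Det: a
      N: telescope
    Conj: or
    NP
      Det: this
      N: editor
  VP
    V: questioned
    NP
      Pron: he
    NP
      Det: this
      N: linguist
The span 'a telescope or this editor' is the NP node built by NP → NP Conj NP.

NP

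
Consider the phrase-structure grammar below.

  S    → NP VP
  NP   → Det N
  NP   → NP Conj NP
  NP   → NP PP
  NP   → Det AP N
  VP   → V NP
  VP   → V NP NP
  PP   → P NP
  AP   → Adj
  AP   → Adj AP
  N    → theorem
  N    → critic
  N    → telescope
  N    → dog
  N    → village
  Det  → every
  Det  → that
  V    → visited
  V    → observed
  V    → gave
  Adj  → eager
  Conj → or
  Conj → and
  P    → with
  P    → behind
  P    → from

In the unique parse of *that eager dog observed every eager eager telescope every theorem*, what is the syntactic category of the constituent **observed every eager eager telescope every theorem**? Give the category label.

[S [NP [Det that] [AP [Adj eager]] [N dog]] [VP [V observed] [NP [Det every] [AP [Adj eager] [AP [Adj eager]]] [N telescope]] [NP [Det every] [N theorem]]]]
The span 'observed every eager eager telescope every theorem' is the VP node built by VP → V NP NP.

VP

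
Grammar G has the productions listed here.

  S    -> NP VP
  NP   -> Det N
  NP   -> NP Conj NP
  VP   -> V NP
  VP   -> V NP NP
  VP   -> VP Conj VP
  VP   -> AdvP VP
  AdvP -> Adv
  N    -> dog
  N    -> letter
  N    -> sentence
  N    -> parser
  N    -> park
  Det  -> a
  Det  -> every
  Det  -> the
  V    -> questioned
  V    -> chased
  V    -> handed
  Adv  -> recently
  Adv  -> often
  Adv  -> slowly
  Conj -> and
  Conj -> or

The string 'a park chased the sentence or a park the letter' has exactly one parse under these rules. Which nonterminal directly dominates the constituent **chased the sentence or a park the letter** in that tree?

S

[S [NP [Det a] [N park]] [VP [V chased] [NP [NP [Det the] [N sentence]] [Conj or] [NP [Det a] [N park]]] [NP [Det the] [N letter]]]]
The span 'chased the sentence or a park the letter' is the VP node built by VP → V NP NP.
Its mother is the S built by S → NP VP.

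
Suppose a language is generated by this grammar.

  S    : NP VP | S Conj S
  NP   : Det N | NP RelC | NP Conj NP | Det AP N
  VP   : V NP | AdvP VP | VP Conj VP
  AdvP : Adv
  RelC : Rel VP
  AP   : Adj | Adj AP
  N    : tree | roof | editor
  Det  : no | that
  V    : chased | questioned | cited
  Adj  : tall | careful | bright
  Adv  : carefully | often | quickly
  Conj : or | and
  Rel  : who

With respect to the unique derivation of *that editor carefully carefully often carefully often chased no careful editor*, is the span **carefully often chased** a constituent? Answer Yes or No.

[S [NP [Det that] [N editor]] [VP [AdvP [Adv carefully]] [VP [AdvP [Adv carefully]] [VP [AdvP [Adv often]] [VP [AdvP [Adv carefully]] [VP [AdvP [Adv often]] [VP [V chased] [NP [Det no] [AP [Adj careful]] [N editor]]]]]]]]]
The smallest constituent containing 'carefully often chased' is the VP spanning 'carefully often chased no careful editor'; no single node in the tree dominates exactly the given words.

No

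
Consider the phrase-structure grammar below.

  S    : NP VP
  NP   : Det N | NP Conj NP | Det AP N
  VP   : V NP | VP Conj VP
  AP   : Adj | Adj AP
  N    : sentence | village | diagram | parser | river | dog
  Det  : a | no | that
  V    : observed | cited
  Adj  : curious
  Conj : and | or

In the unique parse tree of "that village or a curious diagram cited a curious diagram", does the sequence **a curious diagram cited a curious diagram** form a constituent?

No

[S [NP [NP [Det that] [N village]] [Conj or] [NP [Det a] [AP [Adj curious]] [N diagram]]] [VP [V cited] [NP [Det a] [AP [Adj curious]] [N diagram]]]]
The smallest constituent containing 'a curious diagram cited a curious diagram' is the S spanning 'that village or a curious diagram cited a curious diagram'; no single node in the tree dominates exactly the given words.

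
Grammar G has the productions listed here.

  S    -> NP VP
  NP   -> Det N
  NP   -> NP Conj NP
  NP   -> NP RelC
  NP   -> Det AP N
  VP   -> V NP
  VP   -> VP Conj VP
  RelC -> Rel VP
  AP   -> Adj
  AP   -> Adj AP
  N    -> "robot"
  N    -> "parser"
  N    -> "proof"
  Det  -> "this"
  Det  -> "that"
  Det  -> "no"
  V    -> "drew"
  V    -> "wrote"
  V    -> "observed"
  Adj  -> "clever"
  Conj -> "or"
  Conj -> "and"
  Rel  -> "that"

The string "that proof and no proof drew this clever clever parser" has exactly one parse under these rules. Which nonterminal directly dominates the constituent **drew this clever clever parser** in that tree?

S

S
  NP
    NP
      Det: that
      N: proof
    Conj: and
    NP
      Det: no
      N: proof
  VP
    V: drew
    NP
      Det: this
      AP
        Adj: clever
        AP
          Adj: clever
      N: parser
The span 'drew this clever clever parser' is the VP node built by VP → V NP.
Its mother is the S built by S → NP VP.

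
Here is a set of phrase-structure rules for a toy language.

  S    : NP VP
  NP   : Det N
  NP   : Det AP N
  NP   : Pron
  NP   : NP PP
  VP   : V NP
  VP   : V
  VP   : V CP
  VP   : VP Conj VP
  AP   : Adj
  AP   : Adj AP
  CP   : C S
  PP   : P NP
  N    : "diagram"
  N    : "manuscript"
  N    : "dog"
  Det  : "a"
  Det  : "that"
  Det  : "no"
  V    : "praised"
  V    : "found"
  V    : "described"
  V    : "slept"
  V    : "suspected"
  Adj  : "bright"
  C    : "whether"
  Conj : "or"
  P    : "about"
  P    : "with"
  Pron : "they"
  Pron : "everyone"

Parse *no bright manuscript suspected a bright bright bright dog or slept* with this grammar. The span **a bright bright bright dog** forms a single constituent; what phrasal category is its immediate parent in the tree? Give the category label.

[S [NP [Det no] [AP [Adj bright]] [N manuscript]] [VP [VP [V suspected] [NP [Det a] [AP [Adj bright] [AP [Adj bright] [AP [Adj bright]]]] [N dog]]] [Conj or] [VP [V slept]]]]
The span 'a bright bright bright dog' is the NP node built by NP → Det AP N.
Its mother is the VP built by VP → V NP.

VP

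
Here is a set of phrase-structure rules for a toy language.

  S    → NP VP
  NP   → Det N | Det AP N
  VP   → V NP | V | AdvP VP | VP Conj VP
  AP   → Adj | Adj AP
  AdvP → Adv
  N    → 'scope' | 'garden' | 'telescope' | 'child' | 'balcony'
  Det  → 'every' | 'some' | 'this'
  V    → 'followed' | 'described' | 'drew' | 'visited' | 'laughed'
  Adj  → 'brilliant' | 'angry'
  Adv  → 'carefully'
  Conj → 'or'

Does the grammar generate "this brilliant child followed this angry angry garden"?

Grammatical

[S [NP [Det this] [AP [Adj brilliant]] [N child]] [VP [V followed] [NP [Det this] [AP [Adj angry] [AP [Adj angry]]] [N garden]]]]
Every word is introduced by a lexical rule and the phrasal rules combine the resulting categories into a single S.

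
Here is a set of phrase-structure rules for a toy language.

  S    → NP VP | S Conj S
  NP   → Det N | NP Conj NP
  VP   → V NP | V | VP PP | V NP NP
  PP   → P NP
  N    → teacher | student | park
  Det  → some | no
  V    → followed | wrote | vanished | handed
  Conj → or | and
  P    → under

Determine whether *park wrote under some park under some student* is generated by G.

Ungrammatical

For S → NP VP, no prefix of the string parses as an NP. The alternative S rule S → S Conj S likewise has no satisfying split.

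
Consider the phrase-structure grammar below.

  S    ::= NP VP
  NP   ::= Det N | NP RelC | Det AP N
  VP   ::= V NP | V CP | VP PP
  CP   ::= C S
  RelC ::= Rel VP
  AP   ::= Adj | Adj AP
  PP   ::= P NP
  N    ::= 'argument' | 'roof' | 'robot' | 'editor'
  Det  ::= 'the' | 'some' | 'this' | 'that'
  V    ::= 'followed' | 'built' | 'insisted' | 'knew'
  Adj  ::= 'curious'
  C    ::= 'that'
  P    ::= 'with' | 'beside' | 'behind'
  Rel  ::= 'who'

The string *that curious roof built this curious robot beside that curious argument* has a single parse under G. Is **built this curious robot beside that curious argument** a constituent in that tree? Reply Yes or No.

Yes

[S [NP [Det that] [AP [Adj curious]] [N roof]] [VP [VP [V built] [NP [Det this] [AP [Adj curious]] [N robot]]] [PP [P beside] [NP [Det that] [AP [Adj curious]] [N argument]]]]]
The words 'built this curious robot beside that curious argument' are exhaustively dominated by a single VP node (built by VP → VP PP), so they form a constituent.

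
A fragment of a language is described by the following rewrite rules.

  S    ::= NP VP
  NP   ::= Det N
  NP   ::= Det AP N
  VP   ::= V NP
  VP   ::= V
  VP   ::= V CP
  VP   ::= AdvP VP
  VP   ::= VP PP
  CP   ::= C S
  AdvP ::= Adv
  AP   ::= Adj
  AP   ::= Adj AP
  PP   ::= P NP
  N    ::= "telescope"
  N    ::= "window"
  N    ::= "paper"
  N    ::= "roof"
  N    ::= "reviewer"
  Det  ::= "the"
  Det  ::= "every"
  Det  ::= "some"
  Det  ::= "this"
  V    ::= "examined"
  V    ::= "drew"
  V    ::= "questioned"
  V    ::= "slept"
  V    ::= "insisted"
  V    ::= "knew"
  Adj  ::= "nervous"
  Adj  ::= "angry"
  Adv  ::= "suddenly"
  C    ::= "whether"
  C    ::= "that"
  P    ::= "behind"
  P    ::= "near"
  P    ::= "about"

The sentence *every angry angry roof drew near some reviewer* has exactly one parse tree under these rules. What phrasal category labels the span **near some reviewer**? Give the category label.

PP

S
  NP
    Det: every
    AP
      Adj: angry
      AP
        Adj: angry
    N: roof
  VP
    VP
      V: drew
    PP
      P: near
      NP
        Det: some
        N: reviewer
The span 'near some reviewer' is the PP node built by PP → P NP.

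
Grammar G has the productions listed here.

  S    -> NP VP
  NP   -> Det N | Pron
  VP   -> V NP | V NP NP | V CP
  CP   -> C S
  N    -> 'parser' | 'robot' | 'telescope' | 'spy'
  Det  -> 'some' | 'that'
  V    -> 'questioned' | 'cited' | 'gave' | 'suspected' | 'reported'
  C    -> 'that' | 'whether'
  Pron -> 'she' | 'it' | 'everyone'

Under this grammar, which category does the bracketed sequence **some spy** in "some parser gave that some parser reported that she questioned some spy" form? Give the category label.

S
  NP
    Det: some
    N: parser
  VP
    V: gave
    CP
      C: that
      S
        NP
          Det: some
          N: parser
        VP
          V: reported
          CP
            C: that
            S
              NP
                Pron: she
              VP
                V: questioned
                NP
                  Det: some
                  N: spy
The span 'some spy' is the NP node built by NP → Det N.

NP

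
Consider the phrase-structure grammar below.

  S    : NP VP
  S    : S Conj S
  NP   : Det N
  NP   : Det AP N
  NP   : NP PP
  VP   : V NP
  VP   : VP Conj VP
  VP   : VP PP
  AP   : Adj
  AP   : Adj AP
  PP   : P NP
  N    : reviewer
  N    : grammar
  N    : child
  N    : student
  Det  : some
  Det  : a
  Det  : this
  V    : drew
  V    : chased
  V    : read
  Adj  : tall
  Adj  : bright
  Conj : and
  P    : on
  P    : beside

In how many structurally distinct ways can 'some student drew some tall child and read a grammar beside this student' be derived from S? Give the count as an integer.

3

Two of the 3 distinct bracketings:
[S [NP [Det some] [N student]] [VP [VP [V drew] [NP [Det some] [AP [Adj tall]] [N child]]] [Conj and] [VP [V read] [NP [NP [Det a] [N grammar]] [PP [P beside] [NP [Det this] [N student]]]]]]]
[S [NP [Det some] [N student]] [VP [VP [V drew] [NP [Det some] [AP [Adj tall]] [N child]]] [Conj and] [VP [VP [V read] [NP [Det a] [N grammar]]] [PP [P beside] [NP [Det this] [N student]]]]]]
The difference turns on whether NP → NP PP is used at the relevant span, versus an alternative expansion of NP.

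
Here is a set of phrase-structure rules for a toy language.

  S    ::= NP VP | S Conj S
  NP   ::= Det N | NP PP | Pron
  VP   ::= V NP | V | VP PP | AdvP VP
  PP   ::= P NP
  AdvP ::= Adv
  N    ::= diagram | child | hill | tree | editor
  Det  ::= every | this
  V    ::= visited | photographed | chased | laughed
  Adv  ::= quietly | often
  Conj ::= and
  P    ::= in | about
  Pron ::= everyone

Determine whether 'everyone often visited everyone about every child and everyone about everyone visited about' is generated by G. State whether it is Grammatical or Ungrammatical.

For S → NP VP, the only prefix that parses as NP is 'everyone', but the remainder 'often visited everyone about every child and everyone about everyone visited about' is not a VP under these rules. The alternative S rule S → S Conj S likewise has no satisfying split.

Ungrammatical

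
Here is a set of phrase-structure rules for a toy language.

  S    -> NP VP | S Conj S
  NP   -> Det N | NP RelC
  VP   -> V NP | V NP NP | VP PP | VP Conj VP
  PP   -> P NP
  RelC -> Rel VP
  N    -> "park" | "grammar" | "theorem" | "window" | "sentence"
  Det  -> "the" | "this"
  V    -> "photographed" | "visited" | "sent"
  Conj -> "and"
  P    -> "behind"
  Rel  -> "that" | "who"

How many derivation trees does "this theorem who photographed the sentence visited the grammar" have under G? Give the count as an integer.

1

[S [NP [NP [Det this] [N theorem]] [RelC [Rel who] [VP [V photographed] [NP [Det the] [N sentence]]]]] [VP [V visited] [NP [Det the] [N grammar]]]]
No rule offers an alternative attachment or grouping for any span, so this is the only derivation.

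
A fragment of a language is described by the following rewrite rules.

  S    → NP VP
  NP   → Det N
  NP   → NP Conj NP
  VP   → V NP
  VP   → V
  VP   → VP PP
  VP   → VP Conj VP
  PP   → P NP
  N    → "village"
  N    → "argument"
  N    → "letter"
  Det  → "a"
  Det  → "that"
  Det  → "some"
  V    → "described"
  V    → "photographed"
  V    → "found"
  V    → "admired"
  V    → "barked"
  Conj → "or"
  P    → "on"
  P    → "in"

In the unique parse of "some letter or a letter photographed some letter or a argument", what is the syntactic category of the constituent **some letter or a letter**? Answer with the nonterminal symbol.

S
  NP
    NP
      Det: some
      N: letter
    Conj: or
    NP
      Det: a
      N: letter
  VP
    V: photographed
    NP
      NP
        Det: some
        N: letter
      Conj: or
      NP
        Det: a
        N: argument
The span 'some letter or a letter' is the NP node built by NP → NP Conj NP.

NP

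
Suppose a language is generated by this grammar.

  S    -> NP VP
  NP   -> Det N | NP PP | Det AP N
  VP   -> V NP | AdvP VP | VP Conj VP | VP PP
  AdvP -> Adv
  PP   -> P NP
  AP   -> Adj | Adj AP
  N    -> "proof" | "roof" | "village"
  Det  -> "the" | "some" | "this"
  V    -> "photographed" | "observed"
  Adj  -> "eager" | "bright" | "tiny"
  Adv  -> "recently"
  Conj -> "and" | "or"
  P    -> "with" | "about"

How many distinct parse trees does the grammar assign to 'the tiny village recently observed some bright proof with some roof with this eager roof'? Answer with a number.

9

Two of the 9 distinct bracketings:
[S [NP [Det the] [AP [Adj tiny]] [N village]] [VP [AdvP [Adv recently]] [VP [V observed] [NP [NP [Det some] [AP [Adj bright]] [N proof]] [PP [P with] [NP [NP [Det some] [N roof]] [PP [P with] [NP [Det this] [AP [Adj eager]] [N roof]]]]]]]]]
[S [NP [Det the] [AP [Adj tiny]] [N village]] [VP [AdvP [Adv recently]] [VP [V observed] [NP [NP [NP [Det some] [AP [Adj bright]] [N proof]] [PP [P with] [NP [Det some] [N roof]]]] [PP [P with] [NP [Det this] [AP [Adj eager]] [N roof]]]]]]]
The trees differ in how a recursive rule is bracketed over the same span.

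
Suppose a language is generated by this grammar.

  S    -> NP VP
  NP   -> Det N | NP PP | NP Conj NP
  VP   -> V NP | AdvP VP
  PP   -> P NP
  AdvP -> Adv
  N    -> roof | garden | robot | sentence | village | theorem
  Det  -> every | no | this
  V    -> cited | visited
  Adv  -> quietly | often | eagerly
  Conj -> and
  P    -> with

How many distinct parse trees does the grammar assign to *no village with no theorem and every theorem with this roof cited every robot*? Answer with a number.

5

Two of the 5 distinct bracketings:
[S [NP [NP [Det no] [N village]] [PP [P with] [NP [NP [NP [Det no] [N theorem]] [Conj and] [NP [Det every] [N theorem]]] [PP [P with] [NP [Det this] [N roof]]]]]] [VP [V cited] [NP [Det every] [N robot]]]]
[S [NP [NP [Det no] [N village]] [PP [P with] [NP [NP [Det no] [N theorem]] [Conj and] [NP [NP [Det every] [N theorem]] [PP [P with] [NP [Det this] [N roof]]]]]]] [VP [V cited] [NP [Det every] [N robot]]]]
The trees differ in how a recursive rule is bracketed over the same span.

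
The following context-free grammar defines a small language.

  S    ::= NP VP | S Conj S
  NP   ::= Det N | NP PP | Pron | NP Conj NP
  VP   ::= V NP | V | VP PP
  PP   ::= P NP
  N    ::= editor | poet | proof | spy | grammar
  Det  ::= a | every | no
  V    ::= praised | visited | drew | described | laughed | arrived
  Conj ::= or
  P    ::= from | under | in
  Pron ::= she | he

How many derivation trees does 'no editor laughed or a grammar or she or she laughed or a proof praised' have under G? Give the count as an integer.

4

Two of the 4 distinct bracketings:
[S [S [NP [Det no] [N editor]] [VP [V laughed]]] [Conj or] [S [S [NP [NP [Det a] [N grammar]] [Conj or] [NP [NP [Pron she]] [Conj or] [NP [Pron she]]]] [VP [V laughed]]] [Conj or] [S [NP [Det a] [N proof]] [VP [V praised]]]]]
[S [S [NP [Det no] [N editor]] [VP [V laughed]]] [Conj or] [S [S [NP [NP [NP [Det a] [N grammar]] [Conj or] [NP [Pron she]]] [Conj or] [NP [Pron she]]] [VP [V laughed]]] [Conj or] [S [NP [Det a] [N proof]] [VP [V praised]]]]]
The trees differ in how a recursive rule is bracketed over the same span.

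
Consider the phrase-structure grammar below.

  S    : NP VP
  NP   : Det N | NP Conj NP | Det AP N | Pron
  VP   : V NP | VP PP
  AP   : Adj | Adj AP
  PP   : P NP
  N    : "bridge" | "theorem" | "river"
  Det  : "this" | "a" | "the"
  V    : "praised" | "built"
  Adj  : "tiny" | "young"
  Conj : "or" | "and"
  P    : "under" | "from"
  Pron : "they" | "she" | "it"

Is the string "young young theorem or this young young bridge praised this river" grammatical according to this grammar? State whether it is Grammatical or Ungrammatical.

For S → NP VP, no prefix of the string parses as an NP.

Ungrammatical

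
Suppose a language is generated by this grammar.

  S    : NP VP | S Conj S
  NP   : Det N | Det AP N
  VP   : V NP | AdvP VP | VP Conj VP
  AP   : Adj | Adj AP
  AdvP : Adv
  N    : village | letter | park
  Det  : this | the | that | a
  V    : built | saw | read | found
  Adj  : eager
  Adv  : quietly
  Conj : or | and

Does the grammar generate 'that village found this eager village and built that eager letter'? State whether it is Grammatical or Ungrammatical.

Grammatical

[S [NP [Det that] [N village]] [VP [VP [V found] [NP [Det this] [AP [Adj eager]] [N village]]] [Conj and] [VP [V built] [NP [Det that] [AP [Adj eager]] [N letter]]]]]
Each bracket corresponds to one application of a listed rule, so the string is derivable from S.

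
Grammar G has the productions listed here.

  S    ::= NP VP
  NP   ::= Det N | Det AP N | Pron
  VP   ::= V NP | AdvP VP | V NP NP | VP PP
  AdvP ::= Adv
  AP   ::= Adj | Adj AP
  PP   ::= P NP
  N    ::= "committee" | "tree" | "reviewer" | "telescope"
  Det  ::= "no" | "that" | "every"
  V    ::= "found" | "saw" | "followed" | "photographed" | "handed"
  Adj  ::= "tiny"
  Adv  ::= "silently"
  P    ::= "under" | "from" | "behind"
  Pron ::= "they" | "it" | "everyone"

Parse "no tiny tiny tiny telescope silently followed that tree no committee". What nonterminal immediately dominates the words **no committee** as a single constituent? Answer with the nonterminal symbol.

NP

S
  NP
    Det: no
    AP
      Adj: tiny
      AP
        Adj: tiny
        AP
          Adj: tiny
    N: telescope
  VP
    AdvP
      Adv: silently
    VP
      V: followed
      NP
        Det: that
        N: tree
      NP
        Det: no
        N: committee
The span 'no committee' is the NP node built by NP → Det N.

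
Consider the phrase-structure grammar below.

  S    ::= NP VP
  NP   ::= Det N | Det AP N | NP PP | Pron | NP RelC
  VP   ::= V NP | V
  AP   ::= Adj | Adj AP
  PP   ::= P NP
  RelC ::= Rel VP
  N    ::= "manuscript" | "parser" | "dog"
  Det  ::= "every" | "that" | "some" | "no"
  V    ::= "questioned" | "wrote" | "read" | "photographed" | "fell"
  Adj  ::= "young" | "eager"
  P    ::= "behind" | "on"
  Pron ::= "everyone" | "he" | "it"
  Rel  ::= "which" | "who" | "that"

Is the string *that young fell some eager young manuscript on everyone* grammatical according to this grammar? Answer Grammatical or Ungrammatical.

An Adj word can never sit immediately before a V word in any string this grammar generates, so the substring 'young fell' rules out a derivation.

Ungrammatical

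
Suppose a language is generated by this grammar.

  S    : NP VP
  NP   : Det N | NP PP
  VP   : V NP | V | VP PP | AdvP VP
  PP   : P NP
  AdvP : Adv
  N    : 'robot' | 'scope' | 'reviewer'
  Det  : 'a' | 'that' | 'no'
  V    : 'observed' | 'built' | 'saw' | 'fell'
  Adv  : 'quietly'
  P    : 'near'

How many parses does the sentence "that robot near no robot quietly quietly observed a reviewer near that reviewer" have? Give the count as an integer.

4

Two of the 4 distinct bracketings:
[S [NP [NP [Det that] [N robot]] [PP [P near] [NP [Det no] [N robot]]]] [VP [VP [AdvP [Adv quietly]] [VP [AdvP [Adv quietly]] [VP [V observed] [NP [Det a] [N reviewer]]]]] [PP [P near] [NP [Det that] [N reviewer]]]]]
[S [NP [NP [Det that] [N robot]] [PP [P near] [NP [Det no] [N robot]]]] [VP [AdvP [Adv quietly]] [VP [VP [AdvP [Adv quietly]] [VP [V observed] [NP [Det a] [N reviewer]]]] [PP [P near] [NP [Det that] [N reviewer]]]]]]
The trees differ in how a recursive rule is bracketed over the same span.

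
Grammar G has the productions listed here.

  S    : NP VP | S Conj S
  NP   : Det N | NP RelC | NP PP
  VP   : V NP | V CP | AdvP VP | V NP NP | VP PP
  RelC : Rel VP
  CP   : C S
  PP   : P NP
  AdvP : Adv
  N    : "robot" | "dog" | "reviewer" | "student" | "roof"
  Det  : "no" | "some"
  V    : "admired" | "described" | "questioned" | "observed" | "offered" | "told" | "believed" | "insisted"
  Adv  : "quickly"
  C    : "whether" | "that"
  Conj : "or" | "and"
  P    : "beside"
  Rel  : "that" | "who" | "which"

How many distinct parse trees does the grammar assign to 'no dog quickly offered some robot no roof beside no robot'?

Two of the 3 distinct bracketings:
[S [NP [Det no] [N dog]] [VP [AdvP [Adv quickly]] [VP [V offered] [NP [Det some] [N robot]] [NP [NP [Det no] [N roof]] [PP [P beside] [NP [Det no] [N robot]]]]]]]
[S [NP [Det no] [N dog]] [VP [AdvP [Adv quickly]] [VP [VP [V offered] [NP [Det some] [N robot]] [NP [Det no] [N roof]]] [PP [P beside] [NP [Det no] [N robot]]]]]]
The difference turns on whether NP → NP PP is used at the relevant span, versus an alternative expansion of NP.

3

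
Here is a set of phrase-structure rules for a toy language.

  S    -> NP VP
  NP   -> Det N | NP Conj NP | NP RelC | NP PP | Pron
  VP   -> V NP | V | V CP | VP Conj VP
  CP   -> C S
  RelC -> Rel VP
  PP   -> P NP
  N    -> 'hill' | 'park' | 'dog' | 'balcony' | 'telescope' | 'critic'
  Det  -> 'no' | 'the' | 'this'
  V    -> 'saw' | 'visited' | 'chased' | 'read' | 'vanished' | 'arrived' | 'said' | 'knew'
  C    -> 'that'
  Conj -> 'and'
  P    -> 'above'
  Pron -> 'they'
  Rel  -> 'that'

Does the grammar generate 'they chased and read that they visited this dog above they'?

Grammatical

[S [NP [Pron they]] [VP [VP [V chased]] [Conj and] [VP [V read] [CP [C that] [S [NP [Pron they]] [VP [V visited] [NP [NP [Det this] [N dog]] [PP [P above] [NP [Pron they]]]]]]]]]]
The bracketing above is licensed at every node by one of the given productions, with S at the root.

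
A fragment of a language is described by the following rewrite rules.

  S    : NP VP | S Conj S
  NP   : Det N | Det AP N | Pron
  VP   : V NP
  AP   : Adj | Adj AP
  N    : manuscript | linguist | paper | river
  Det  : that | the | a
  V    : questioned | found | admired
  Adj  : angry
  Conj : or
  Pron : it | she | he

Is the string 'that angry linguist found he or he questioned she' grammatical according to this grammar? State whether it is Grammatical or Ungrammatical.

Grammatical

[S [S [NP [Det that] [AP [Adj angry]] [N linguist]] [VP [V found] [NP [Pron he]]]] [Conj or] [S [NP [Pron he]] [VP [V questioned] [NP [Pron she]]]]]
Each bracket corresponds to one application of a listed rule, so the string is derivable from S.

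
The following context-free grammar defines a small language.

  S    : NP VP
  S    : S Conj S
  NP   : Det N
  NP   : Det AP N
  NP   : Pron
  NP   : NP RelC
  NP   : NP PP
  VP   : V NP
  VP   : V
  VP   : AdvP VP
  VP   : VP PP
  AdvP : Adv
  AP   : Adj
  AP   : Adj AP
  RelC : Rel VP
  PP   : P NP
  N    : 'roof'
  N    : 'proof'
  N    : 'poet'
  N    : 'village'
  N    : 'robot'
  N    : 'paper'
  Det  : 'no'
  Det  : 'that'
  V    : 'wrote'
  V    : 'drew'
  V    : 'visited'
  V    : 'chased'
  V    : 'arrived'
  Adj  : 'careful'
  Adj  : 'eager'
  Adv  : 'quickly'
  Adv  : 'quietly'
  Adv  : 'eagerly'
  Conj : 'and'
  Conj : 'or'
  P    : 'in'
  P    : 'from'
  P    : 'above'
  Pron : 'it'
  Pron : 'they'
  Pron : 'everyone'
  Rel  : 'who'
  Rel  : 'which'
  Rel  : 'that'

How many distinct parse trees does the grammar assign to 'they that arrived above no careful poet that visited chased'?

4

Two of the 4 distinct bracketings:
[S [NP [NP [Pron they]] [RelC [Rel that] [VP [VP [V arrived]] [PP [P above] [NP [NP [Det no] [AP [Adj careful]] [N poet]] [RelC [Rel that] [VP [V visited]]]]]]]] [VP [V chased]]]
[S [NP [NP [NP [Pron they]] [RelC [Rel that] [VP [VP [V arrived]] [PP [P above] [NP [Det no] [AP [Adj careful]] [N poet]]]]]] [RelC [Rel that] [VP [V visited]]]] [VP [V chased]]]
The trees differ in how a recursive rule is bracketed over the same span.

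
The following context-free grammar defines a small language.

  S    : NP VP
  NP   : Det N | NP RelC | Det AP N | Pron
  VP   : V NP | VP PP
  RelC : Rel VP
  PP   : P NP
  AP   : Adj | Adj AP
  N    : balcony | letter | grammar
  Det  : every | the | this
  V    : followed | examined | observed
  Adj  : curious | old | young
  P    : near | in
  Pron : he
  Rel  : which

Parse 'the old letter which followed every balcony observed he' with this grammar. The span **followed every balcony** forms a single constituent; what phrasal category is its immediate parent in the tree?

[S [NP [NP [Det the] [AP [Adj old]] [N letter]] [RelC [Rel which] [VP [V followed] [NP [Det every] [N balcony]]]]] [VP [V observed] [NP [Pron he]]]]
The span 'followed every balcony' is the VP node built by VP → V NP.
Its mother is the RelC built by RelC → Rel VP.

RelC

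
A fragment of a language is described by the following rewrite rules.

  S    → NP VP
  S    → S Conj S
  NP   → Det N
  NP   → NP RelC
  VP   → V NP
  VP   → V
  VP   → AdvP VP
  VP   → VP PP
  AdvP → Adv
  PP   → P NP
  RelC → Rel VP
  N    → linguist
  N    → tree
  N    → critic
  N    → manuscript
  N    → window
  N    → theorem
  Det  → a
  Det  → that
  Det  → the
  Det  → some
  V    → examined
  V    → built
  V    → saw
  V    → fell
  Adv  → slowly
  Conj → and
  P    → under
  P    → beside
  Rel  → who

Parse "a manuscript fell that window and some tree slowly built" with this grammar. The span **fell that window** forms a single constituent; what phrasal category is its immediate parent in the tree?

S

S
  S
    NP
      Det: a
      N: manuscript
    VP
      V: fell
      NP
        Det: that
        N: window
  Conj: and
  S
    NP
      Det: some
      N: tree
    VP
      AdvP
        Adv: slowly
      VP
        V: built
The span 'fell that window' is the VP node built by VP → V NP.
Its mother is the S built by S → NP VP.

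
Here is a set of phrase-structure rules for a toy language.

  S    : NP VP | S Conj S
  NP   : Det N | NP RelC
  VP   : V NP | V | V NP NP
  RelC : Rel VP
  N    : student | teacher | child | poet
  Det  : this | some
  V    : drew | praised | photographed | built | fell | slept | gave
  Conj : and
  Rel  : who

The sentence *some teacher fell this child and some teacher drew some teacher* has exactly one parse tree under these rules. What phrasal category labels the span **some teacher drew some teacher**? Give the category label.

S

[S [S [NP [Det some] [N teacher]] [VP [V fell] [NP [Det this] [N child]]]] [Conj and] [S [NP [Det some] [N teacher]] [VP [V drew] [NP [Det some] [N teacher]]]]]
The span 'some teacher drew some teacher' is the S node built by S → NP VP.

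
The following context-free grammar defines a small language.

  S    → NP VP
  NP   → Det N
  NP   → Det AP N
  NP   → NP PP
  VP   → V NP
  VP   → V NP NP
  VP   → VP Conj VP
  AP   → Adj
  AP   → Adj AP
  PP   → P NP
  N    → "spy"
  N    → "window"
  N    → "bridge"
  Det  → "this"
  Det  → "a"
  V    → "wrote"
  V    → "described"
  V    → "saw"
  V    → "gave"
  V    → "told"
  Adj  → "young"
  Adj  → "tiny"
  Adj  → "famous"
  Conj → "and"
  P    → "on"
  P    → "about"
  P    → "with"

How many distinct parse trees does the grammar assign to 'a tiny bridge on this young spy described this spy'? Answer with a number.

[S [NP [NP [Det a] [AP [Adj tiny]] [N bridge]] [PP [P on] [NP [Det this] [AP [Adj young]] [N spy]]]] [VP [V described] [NP [Det this] [N spy]]]]
No rule offers an alternative attachment or grouping for any span, so this is the only derivation.

1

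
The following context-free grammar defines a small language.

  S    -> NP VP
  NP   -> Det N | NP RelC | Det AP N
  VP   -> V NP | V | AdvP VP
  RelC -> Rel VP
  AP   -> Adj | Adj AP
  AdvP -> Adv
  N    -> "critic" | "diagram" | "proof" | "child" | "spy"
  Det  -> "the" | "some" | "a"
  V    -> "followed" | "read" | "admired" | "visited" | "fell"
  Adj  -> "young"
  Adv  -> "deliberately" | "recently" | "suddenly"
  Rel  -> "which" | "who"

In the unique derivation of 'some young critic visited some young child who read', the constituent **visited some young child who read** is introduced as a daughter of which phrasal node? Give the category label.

S

S
  NP
    Det: some
    AP
      Adj: young
    N: critic
  VP
    V: visited
    NP
      NP
        Det: some
        AP
          Adj: young
        N: child
      RelC
        Rel: who
        VP
          V: read
The span 'visited some young child who read' is the VP node built by VP → V NP.
Its mother is the S built by S → NP VP.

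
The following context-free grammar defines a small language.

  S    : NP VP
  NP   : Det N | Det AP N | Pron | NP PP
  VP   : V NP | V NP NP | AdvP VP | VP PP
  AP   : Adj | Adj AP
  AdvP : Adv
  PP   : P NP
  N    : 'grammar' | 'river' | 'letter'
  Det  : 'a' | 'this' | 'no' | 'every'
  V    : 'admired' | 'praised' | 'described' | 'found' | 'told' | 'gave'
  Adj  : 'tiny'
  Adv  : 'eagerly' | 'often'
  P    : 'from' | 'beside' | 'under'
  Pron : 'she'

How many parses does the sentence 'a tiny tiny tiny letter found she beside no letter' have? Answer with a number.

The two bracketings:
[S [NP [Det a] [AP [Adj tiny] [AP [Adj tiny] [AP [Adj tiny]]]] [N letter]] [VP [V found] [NP [NP [Pron she]] [PP [P beside] [NP [Det no] [N letter]]]]]]
[S [NP [Det a] [AP [Adj tiny] [AP [Adj tiny] [AP [Adj tiny]]]] [N letter]] [VP [VP [V found] [NP [Pron she]]] [PP [P beside] [NP [Det no] [N letter]]]]]
The difference turns on whether NP → NP PP is used at the relevant span, versus an alternative expansion of NP.

2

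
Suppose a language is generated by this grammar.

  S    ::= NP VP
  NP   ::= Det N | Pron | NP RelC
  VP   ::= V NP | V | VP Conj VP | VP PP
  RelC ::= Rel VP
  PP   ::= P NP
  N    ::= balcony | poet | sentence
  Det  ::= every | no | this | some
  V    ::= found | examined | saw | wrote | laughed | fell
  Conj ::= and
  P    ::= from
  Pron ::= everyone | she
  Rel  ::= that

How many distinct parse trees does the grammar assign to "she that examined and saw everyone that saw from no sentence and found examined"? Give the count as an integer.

Two of the 7 distinct bracketings:
[S [NP [NP [Pron she]] [RelC [Rel that] [VP [VP [V examined]] [Conj and] [VP [V saw] [NP [NP [Pron everyone]] [RelC [Rel that] [VP [VP [VP [V saw]] [PP [P from] [NP [Det no] [N sentence]]]] [Conj and] [VP [V found]]]]]]]]] [VP [V examined]]]
[S [NP [NP [Pron she]] [RelC [Rel that] [VP [VP [V examined]] [Conj and] [VP [VP [V saw] [NP [NP [Pron everyone]] [RelC [Rel that] [VP [VP [V saw]] [PP [P from] [NP [Det no] [N sentence]]]]]]] [Conj and] [VP [V found]]]]]] [VP [V examined]]]
The trees differ in how a recursive rule is bracketed over the same span.

7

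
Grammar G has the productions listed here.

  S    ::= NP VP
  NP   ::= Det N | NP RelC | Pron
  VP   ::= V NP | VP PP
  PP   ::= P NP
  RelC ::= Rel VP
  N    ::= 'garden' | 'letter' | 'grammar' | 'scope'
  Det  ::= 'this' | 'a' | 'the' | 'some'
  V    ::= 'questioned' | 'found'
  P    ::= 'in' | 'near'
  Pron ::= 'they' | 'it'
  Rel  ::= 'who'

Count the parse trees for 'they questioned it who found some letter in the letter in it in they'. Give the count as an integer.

4

Two of the 4 distinct bracketings:
[S [NP [Pron they]] [VP [V questioned] [NP [NP [Pron it]] [RelC [Rel who] [VP [VP [VP [VP [V found] [NP [Det some] [N letter]]] [PP [P in] [NP [Det the] [N letter]]]] [PP [P in] [NP [Pron it]]]] [PP [P in] [NP [Pron they]]]]]]]]
[S [NP [Pron they]] [VP [VP [V questioned] [NP [NP [Pron it]] [RelC [Rel who] [VP [VP [VP [V found] [NP [Det some] [N letter]]] [PP [P in] [NP [Det the] [N letter]]]] [PP [P in] [NP [Pron it]]]]]]] [PP [P in] [NP [Pron they]]]]]
The trees differ in how a recursive rule is bracketed over the same span.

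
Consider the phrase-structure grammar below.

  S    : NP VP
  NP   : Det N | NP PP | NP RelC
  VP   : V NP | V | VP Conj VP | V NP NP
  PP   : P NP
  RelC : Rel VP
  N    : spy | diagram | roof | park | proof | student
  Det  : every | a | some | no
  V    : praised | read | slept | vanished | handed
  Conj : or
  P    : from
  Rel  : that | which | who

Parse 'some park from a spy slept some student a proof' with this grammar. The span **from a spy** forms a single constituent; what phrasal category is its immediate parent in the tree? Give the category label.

NP

[S [NP [NP [Det some] [N park]] [PP [P from] [NP [Det a] [N spy]]]] [VP [V slept] [NP [Det some] [N student]] [NP [Det a] [N proof]]]]
The span 'from a spy' is the PP node built by PP → P NP.
Its mother is the NP built by NP → NP PP.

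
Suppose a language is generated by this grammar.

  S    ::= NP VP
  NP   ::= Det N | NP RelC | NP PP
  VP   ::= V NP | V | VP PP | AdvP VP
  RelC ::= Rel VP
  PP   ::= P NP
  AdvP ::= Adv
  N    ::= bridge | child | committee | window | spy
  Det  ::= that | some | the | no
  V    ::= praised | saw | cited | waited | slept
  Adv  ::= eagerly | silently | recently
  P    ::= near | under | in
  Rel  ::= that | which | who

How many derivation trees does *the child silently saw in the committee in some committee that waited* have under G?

Two of the 7 distinct bracketings:
[S [NP [Det the] [N child]] [VP [VP [AdvP [Adv silently]] [VP [V saw]]] [PP [P in] [NP [NP [NP [Det the] [N committee]] [PP [P in] [NP [Det some] [N committee]]]] [RelC [Rel that] [VP [V waited]]]]]]]
[S [NP [Det the] [N child]] [VP [VP [AdvP [Adv silently]] [VP [V saw]]] [PP [P in] [NP [NP [Det the] [N committee]] [PP [P in] [NP [NP [Det some] [N committee]] [RelC [Rel that] [VP [V waited]]]]]]]]]
The trees differ in how a recursive rule is bracketed over the same span.

7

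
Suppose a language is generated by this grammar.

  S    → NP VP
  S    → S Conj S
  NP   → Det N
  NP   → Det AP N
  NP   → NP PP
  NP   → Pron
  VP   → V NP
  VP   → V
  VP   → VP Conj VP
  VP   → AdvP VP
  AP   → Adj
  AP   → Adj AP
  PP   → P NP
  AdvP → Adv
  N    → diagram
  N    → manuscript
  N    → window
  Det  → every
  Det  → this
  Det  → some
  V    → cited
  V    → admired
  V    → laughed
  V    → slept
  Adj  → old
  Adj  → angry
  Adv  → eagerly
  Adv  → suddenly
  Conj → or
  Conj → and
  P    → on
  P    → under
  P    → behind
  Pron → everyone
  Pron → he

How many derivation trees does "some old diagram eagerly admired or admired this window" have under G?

2

The two bracketings:
[S [NP [Det some] [AP [Adj old]] [N diagram]] [VP [VP [AdvP [Adv eagerly]] [VP [V admired]]] [Conj or] [VP [V admired] [NP [Det this] [N window]]]]]
[S [NP [Det some] [AP [Adj old]] [N diagram]] [VP [AdvP [Adv eagerly]] [VP [VP [V admired]] [Conj or] [VP [V admired] [NP [Det this] [N window]]]]]]
The trees differ in how a recursive rule is bracketed over the same span.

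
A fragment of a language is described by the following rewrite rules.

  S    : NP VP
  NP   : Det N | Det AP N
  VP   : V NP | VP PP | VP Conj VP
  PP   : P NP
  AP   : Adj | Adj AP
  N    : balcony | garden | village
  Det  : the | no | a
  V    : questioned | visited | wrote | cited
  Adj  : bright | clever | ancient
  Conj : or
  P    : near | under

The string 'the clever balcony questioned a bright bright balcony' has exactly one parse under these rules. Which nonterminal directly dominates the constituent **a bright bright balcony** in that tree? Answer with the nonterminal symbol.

S
  NP
    Det: the
    AP
      Adj: clever
    N: balcony
  VP
    V: questioned
    NP
      Det: a
      AP
        Adj: bright
        AP
          Adj: bright
      N: balcony
The span 'a bright bright balcony' is the NP node built by NP → Det AP N.
Its mother is the VP built by VP → V NP.

VP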